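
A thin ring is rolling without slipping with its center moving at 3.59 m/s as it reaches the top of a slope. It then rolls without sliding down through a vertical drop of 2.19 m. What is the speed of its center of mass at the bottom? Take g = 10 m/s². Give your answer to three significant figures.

For this body I = MR², i.e. k = I/(MR²) = 1.
Since it rolls without slipping, ω = v/R and KE = ½Mv² + ½Iω² = ½(1+k)Mv² = Mv².
Conserving energy between top and bottom: Mv² = Mv₀² + Mgh, hence v² = v₀² + 2gh/(1+k).
v = √(3.59² + 2×10×2.19/2) = √34.79 ≈ 5.90 m/s.

v ≈ 5.90 m/s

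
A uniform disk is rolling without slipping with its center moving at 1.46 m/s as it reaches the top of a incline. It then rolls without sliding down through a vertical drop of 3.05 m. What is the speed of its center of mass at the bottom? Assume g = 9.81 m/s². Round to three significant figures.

v ≈ 6.48 m/s

Here I = (1/2)MR², so the shape factor k = I/(MR²) = 0.5.
Pure rolling means v = ωR; then KE = ½Mv² + ½I(v/R)² = ½(1+k)Mv² = (3/4)Mv².
Conserving energy between top and bottom: (3/4)Mv² = (3/4)Mv₀² + Mgh, hence v² = v₀² + 2gh/(1+k).
v = √(1.46² + 2×9.81×3.05/1.5) = √42.03 ≈ 6.48 m/s.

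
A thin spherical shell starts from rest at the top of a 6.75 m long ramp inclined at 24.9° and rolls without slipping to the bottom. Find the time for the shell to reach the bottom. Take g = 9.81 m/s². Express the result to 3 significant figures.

t ≈ 2.33 s

Here I = (2/3)MR², so the shape factor k = I/(MR²) = 2/3.
Along the incline Mg sinθ − f = Ma, and torque about the center fR = Iα = kMR²(a/R) gives f = kMa.
Hence a = g sinθ/(1+k) = 9.81×sin24.9°/1.667 = 2.478 m/s².
Starting from rest, L = ½at², so t = √(2L/a) = √(2×6.75/2.478) ≈ 2.33 s.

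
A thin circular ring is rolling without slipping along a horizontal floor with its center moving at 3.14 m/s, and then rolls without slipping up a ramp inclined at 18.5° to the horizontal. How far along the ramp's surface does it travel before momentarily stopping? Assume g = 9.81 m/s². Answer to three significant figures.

With I = MR², the ratio k = I/(MR²) is 1.
Rolling without slipping gives ω = v/R, so the total kinetic energy is ½Mv² + ½Iω² = ½(1+k)Mv² = Mv².
Setting this equal to Mgh gives the vertical rise h = (1+k)v₀²/(2g) = 2×3.14²/(2×9.81) = 1.005 m.
Along the incline, d = h/sinθ = 1.005/sin18.5° ≈ 3.17 m.

d ≈ 3.17 m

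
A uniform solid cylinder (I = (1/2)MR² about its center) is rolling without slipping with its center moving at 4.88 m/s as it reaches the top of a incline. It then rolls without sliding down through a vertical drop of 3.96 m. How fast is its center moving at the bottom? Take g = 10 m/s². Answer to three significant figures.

v ≈ 8.75 m/s

With I = (1/2)MR², the ratio k = I/(MR²) is 0.5.
Pure rolling means v = ωR; then KE = ½Mv² + ½I(v/R)² = ½(1+k)Mv² = (3/4)Mv².
Energy conservation: (3/4)Mv₀² + Mgh = (3/4)Mv², so v² = v₀² + 2gh/(1+k).
v = √(4.88² + 2×10×3.96/1.5) = √76.61 ≈ 8.75 m/s.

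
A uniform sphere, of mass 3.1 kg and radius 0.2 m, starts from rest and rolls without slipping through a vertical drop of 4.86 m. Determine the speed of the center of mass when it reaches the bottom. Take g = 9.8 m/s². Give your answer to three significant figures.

v ≈ 8.25 m/s

The moment of inertia is (2/5)MR², giving k ≡ I/(MR²) = 0.4.
The rolling condition ω = v/R makes the rotational term ½I(v/R)² = ½kMv², so KE_total = ½(1+k)Mv² = (7/10)Mv².
Energy conservation: Mgh = (7/10)Mv², so v = √(2gh/(1+k)) = √(2 × 9.8 × 4.86 / 1.4) ≈ 8.25 m/s.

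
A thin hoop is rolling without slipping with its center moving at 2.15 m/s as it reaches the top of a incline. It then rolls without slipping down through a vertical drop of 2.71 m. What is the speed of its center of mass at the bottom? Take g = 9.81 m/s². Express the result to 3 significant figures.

v ≈ 5.59 m/s

The moment of inertia is MR², giving k ≡ I/(MR²) = 1.
The rolling condition ω = v/R makes the rotational term ½I(v/R)² = ½kMv², so KE_total = ½(1+k)Mv² = Mv².
Energy conservation: Mv₀² + Mgh = Mv², so v² = v₀² + 2gh/(1+k).
v = √(2.15² + 2×9.81×2.71/2) = √31.21 ≈ 5.59 m/s.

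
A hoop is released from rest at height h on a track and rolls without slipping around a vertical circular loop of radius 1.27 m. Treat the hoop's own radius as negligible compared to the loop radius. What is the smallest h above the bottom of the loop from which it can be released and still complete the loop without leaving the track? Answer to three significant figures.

For this body I = MR², i.e. k = I/(MR²) = 1.
At the top of the loop, the minimum-contact condition is Mg = Mv_top²/r, so v_top² = gr.
With ω = v/R, the kinetic energy at speed v is ½(1+k)Mv² = Mv².
Energy conservation from release (height h) to the top (height 2r): Mgh = Mg(2r) + M·gr.
Thus h_min = 2r + (1+k)r/2 = r(2 + 2/2) = 1.27 × 3 ≈ 3.81 m.

h_min ≈ 3.81 m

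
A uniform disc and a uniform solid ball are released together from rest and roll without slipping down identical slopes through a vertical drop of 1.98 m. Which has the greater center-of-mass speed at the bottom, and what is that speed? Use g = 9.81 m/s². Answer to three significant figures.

For rolling without slipping, Mgh = ½(1+k)Mv² where k = I/(MR²), so v = √(2gh/(1+k)).
Uniform disc: k = 0.5, giving v = √(2×9.81×1.98/1.5) = 5.089 m/s.
Uniform solid ball: k = 0.4, giving v = √(2×9.81×1.98/1.4) = 5.268 m/s.
The smaller k wins: the uniform solid ball, at ≈ 5.27 m/s.

the uniform solid ball, at v ≈ 5.27 m/s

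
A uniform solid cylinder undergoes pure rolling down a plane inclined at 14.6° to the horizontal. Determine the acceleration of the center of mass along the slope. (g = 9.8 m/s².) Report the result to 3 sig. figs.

With I = (1/2)MR², the ratio k = I/(MR²) is 0.5.
Newton's second law down the slope: Mg sinθ − f = Ma. The torque equation fR = Iα (with α = a/R) gives f = kMa.
Eliminating f: Mg sinθ = (1+k)Ma, so a = g sinθ/(1+k) = 9.8 × sin14.6° / 1.5 ≈ 1.65 m/s².

a ≈ 1.65 m/s²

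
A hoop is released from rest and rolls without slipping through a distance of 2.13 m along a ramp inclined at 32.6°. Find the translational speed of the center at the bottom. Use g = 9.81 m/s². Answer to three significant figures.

v ≈ 3.36 m/s

The moment of inertia is MR², giving k ≡ I/(MR²) = 1.
Rolling without slipping gives ω = v/R, so the total kinetic energy is ½Mv² + ½Iω² = ½(1+k)Mv² = Mv².
The vertical drop is h = L sinθ = 2.13 × sin32.6° = 1.148 m.
Energy conservation: Mgh = Mv², so v = √(2gh/(1+k)) = √(2 × 9.81 × 1.148 / 2) ≈ 3.36 m/s.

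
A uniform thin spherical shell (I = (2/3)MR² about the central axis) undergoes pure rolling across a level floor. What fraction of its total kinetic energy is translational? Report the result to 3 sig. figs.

The moment of inertia is (2/3)MR², giving k ≡ I/(MR²) = 2/3.
With ω = v/R, KE_trans = ½Mv² and KE_rot = ½Iω² = ½kMv², so KE_total = ½(1+k)Mv².
The translational fraction is therefore 1/(1+k) = 1/1.667 ≈ 0.600.

fraction ≈ 0.600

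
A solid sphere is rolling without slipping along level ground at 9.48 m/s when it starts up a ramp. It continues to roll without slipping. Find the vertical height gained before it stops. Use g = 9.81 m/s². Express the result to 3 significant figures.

h ≈ 6.41 m

The moment of inertia is (2/5)MR², giving k ≡ I/(MR²) = 0.4.
The rolling condition ω = v/R makes the rotational term ½I(v/R)² = ½kMv², so KE_total = ½(1+k)Mv² = (7/10)Mv².
At the top the kinetic energy is zero, so (7/10)Mv₀² = Mgh.
Thus h = (1+k)v₀²/(2g) = 1.4 × 9.48² / (2 × 9.81) ≈ 6.41 m.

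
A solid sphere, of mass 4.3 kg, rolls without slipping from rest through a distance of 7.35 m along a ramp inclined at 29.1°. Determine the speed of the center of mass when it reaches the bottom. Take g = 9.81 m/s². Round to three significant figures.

v ≈ 7.08 m/s

The moment of inertia is (2/5)MR², giving k ≡ I/(MR²) = 0.4.
The rolling condition ω = v/R makes the rotational term ½I(v/R)² = ½kMv², so KE_total = ½(1+k)Mv² = (7/10)Mv².
The vertical drop is h = L sinθ = 7.35 × sin29.1° = 3.575 m.
Energy conservation: Mgh = (7/10)Mv², so v = √(2gh/(1+k)) = √(2 × 9.81 × 3.575 / 1.4) ≈ 7.08 m/s.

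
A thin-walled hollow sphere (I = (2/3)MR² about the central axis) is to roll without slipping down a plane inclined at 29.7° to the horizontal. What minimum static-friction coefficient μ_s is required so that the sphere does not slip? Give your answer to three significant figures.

μ_min ≈ 0.228

For this body I = (2/3)MR², i.e. k = I/(MR²) = 2/3.
Translational: Mg sinθ − f = Ma. Rotational about the CM: fR = Iα = kMRa, so f = kMa.
These give a = g sinθ/(1+k) and the required friction f = kMg sinθ/(1+k).
The normal force is N = Mg cosθ, so μ_min = f/N = k tanθ/(1+k).
μ_min = (2/3) × tan29.7° / 1.667 ≈ 0.228.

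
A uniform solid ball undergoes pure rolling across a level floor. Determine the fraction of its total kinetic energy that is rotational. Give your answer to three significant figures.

fraction ≈ 0.286

The moment of inertia is (2/5)MR², giving k ≡ I/(MR²) = 0.4.
With ω = v/R, KE_trans = ½Mv² and KE_rot = ½Iω² = ½kMv², so KE_total = ½(1+k)Mv².
The rotational fraction is therefore k/(1+k) = 0.4/1.4 ≈ 0.286.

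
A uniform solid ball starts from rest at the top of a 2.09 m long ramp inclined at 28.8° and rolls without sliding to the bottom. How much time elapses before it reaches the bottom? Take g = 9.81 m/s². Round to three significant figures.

t ≈ 1.11 s

The moment of inertia is (2/5)MR², giving k ≡ I/(MR²) = 0.4.
Along the incline Mg sinθ − f = Ma, and torque about the center fR = Iα = kMR²(a/R) gives f = kMa.
Hence a = g sinθ/(1+k) = 9.81×sin28.8°/1.4 = 3.376 m/s².
With constant a from rest, t = √(2L/a) = √(2·2.09/3.376) ≈ 1.11 s.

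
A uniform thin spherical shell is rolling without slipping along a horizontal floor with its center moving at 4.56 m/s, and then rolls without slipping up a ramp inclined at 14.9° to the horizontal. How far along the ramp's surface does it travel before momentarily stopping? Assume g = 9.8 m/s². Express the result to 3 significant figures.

d ≈ 6.88 m

The moment of inertia is (2/3)MR², giving k ≡ I/(MR²) = 2/3.
Since it rolls without slipping, ω = v/R and KE = ½Mv² + ½Iω² = ½(1+k)Mv² = (5/6)Mv².
Setting this equal to Mgh gives the vertical rise h = (1+k)v₀²/(2g) = 1.667×4.56²/(2×9.8) = 1.768 m.
The distance along the slope is d = h/sinθ = 1.768/sin14.9° ≈ 6.88 m.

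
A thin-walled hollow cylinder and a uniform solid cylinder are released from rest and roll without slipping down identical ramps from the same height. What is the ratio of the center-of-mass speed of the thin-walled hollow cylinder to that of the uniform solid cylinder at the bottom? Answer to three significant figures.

Each satisfies Mgh = ½(1+k)Mv² with k = I/(MR²), so v ∝ 1/√(1+k).
For the thin-walled hollow cylinder k = 1; for the uniform solid cylinder k = 0.5.
v₁/v₂ = √((1+k₂)/(1+k₁)) = √(1.5/2) ≈ 0.866.

v_ratio ≈ 0.866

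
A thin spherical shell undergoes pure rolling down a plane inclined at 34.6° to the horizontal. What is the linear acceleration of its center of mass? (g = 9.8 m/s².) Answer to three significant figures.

With I = (2/3)MR², the ratio k = I/(MR²) is 2/3.
Newton's second law down the slope: Mg sinθ − f = Ma. The torque equation fR = Iα (with α = a/R) gives f = kMa.
Eliminating f: Mg sinθ = (1+k)Ma, so a = g sinθ/(1+k) = 9.8 × sin34.6° / 1.667 ≈ 3.34 m/s².

a ≈ 3.34 m/s²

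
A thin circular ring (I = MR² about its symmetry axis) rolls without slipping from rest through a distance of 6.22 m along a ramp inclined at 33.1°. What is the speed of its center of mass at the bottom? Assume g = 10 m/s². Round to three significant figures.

The moment of inertia is MR², giving k ≡ I/(MR²) = 1.
Pure rolling means v = ωR; then KE = ½Mv² + ½I(v/R)² = ½(1+k)Mv² = Mv².
The vertical drop is h = L sinθ = 6.22 × sin33.1° = 3.397 m.
Energy conservation: Mgh = Mv², so v = √(2gh/(1+k)) = √(2 × 10 × 3.397 / 2) ≈ 5.83 m/s.

v ≈ 5.83 m/s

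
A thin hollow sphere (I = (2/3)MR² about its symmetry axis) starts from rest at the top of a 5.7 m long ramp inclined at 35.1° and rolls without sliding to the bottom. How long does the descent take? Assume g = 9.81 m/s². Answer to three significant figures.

t ≈ 1.84 s

With I = (2/3)MR², the ratio k = I/(MR²) is 2/3.
Newton's second law down the slope: Mg sinθ − f = Ma. The torque equation fR = Iα (with α = a/R) gives f = kMa.
Hence a = g sinθ/(1+k) = 9.81×sin35.1°/1.667 = 3.384 m/s².
With constant a from rest, t = √(2L/a) = √(2·5.7/3.384) ≈ 1.84 s.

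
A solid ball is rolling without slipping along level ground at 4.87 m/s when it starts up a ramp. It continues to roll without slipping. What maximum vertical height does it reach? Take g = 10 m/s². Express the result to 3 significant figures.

h ≈ 1.66 m

For this body I = (2/5)MR², i.e. k = I/(MR²) = 0.4.
Rolling without slipping gives ω = v/R, so the total kinetic energy is ½Mv² + ½Iω² = ½(1+k)Mv² = (7/10)Mv².
At the top the kinetic energy is zero, so (7/10)Mv₀² = Mgh.
Thus h = (1+k)v₀²/(2g) = 1.4 × 4.87² / (2 × 10) ≈ 1.66 m.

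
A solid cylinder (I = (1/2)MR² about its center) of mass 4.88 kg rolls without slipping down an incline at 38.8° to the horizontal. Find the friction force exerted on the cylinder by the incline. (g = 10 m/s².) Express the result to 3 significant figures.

Here I = (1/2)MR², so the shape factor k = I/(MR²) = 0.5.
Translational: Mg sinθ − f = Ma. Rotational about the CM: fR = Iα = kMRa, so f = kMa.
Combining, a = g sinθ/(1+k) and f = kMa = kMg sinθ/(1+k).
f = 0.5 × 4.88 × 10 × sin38.8° / 1.5 ≈ 10.2 N.

f ≈ 10.2 N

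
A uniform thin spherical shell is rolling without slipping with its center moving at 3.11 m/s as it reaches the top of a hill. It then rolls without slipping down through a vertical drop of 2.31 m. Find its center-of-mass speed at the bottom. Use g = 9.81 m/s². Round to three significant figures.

The moment of inertia is (2/3)MR², giving k ≡ I/(MR²) = 2/3.
The rolling condition ω = v/R makes the rotational term ½I(v/R)² = ½kMv², so KE_total = ½(1+k)Mv² = (5/6)Mv².
Energy conservation: (5/6)Mv₀² + Mgh = (5/6)Mv², so v² = v₀² + 2gh/(1+k).
v = √(3.11² + 2×9.81×2.31/1.667) = √36.87 ≈ 6.07 m/s.

v ≈ 6.07 m/s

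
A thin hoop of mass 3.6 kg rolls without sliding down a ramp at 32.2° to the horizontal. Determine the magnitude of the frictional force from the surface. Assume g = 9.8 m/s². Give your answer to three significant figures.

With I = MR², the ratio k = I/(MR²) is 1.
Newton's second law down the slope: Mg sinθ − f = Ma. The torque equation fR = Iα (with α = a/R) gives f = kMa.
Combining, a = g sinθ/(1+k) and f = kMa = kMg sinθ/(1+k).
f = 1 × 3.6 × 9.8 × sin32.2° / 2 ≈ 9.40 N.

f ≈ 9.40 N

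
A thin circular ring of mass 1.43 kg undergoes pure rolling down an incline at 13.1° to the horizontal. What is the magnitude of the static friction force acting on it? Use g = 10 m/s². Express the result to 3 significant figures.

f ≈ 1.62 N

For this body I = MR², i.e. k = I/(MR²) = 1.
Translational: Mg sinθ − f = Ma. Rotational about the CM: fR = Iα = kMRa, so f = kMa.
Combining, a = g sinθ/(1+k) and f = kMa = kMg sinθ/(1+k).
f = 1 × 1.43 × 10 × sin13.1° / 2 ≈ 1.62 N.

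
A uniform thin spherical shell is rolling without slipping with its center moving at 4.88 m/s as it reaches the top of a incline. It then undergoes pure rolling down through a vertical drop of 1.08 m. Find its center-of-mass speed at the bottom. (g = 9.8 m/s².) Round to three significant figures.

v ≈ 6.04 m/s

Here I = (2/3)MR², so the shape factor k = I/(MR²) = 2/3.
Pure rolling means v = ωR; then KE = ½Mv² + ½I(v/R)² = ½(1+k)Mv² = (5/6)Mv².
Energy conservation: (5/6)Mv₀² + Mgh = (5/6)Mv², so v² = v₀² + 2gh/(1+k).
v = √(4.88² + 2×9.8×1.08/1.667) = √36.52 ≈ 6.04 m/s.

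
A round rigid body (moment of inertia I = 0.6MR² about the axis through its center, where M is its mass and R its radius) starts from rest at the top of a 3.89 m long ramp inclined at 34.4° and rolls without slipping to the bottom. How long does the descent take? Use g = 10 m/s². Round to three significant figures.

t ≈ 1.48 s

For this body I = 0.6MR², i.e. k = I/(MR²) = 0.6.
Along the incline Mg sinθ − f = Ma, and torque about the center fR = Iα = kMR²(a/R) gives f = kMa.
Hence a = g sinθ/(1+k) = 10×sin34.4°/1.6 = 3.531 m/s².
With constant a from rest, t = √(2L/a) = √(2·3.89/3.531) ≈ 1.48 s.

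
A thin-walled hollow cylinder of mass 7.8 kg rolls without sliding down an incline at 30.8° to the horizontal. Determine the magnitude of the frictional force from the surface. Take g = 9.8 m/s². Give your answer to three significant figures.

Here I = MR², so the shape factor k = I/(MR²) = 1.
Along the incline Mg sinθ − f = Ma, and torque about the center fR = Iα = kMR²(a/R) gives f = kMa.
Combining, a = g sinθ/(1+k) and f = kMa = kMg sinθ/(1+k).
f = 1 × 7.8 × 9.8 × sin30.8° / 2 ≈ 19.6 N.

f ≈ 19.6 N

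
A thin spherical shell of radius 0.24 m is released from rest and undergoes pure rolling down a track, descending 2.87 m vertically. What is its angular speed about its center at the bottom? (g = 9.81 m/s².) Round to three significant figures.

ω ≈ 24.2 rad/s

For this body I = (2/3)MR², i.e. k = I/(MR²) = 2/3.
Pure rolling means v = ωR; then KE = ½Mv² + ½I(v/R)² = ½(1+k)Mv² = (5/6)Mv².
Energy conservation Mgh = ½(1+k)Mv² gives v = √(2gh/(1+k)) = √(2 × 9.81 × 2.87 / 1.667) = 5.813 m/s.
Then ω = v/R = 5.813 / 0.24 ≈ 24.2 rad/s.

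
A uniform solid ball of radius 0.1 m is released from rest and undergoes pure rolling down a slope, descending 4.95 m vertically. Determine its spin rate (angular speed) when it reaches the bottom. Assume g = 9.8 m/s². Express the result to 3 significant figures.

ω ≈ 83.2 rad/s

Here I = (2/5)MR², so the shape factor k = I/(MR²) = 0.4.
Since it rolls without slipping, ω = v/R and KE = ½Mv² + ½Iω² = ½(1+k)Mv² = (7/10)Mv².
Energy conservation Mgh = ½(1+k)Mv² gives v = √(2gh/(1+k)) = √(2 × 9.8 × 4.95 / 1.4) = 8.325 m/s.
Then ω = v/R = 8.325 / 0.1 ≈ 83.2 rad/s.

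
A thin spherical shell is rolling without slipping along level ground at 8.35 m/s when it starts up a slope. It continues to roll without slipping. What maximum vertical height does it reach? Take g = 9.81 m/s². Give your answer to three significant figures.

With I = (2/3)MR², the ratio k = I/(MR²) is 2/3.
Rolling without slipping gives ω = v/R, so the total kinetic energy is ½Mv² + ½Iω² = ½(1+k)Mv² = (5/6)Mv².
At the top the kinetic energy is zero, so (5/6)Mv₀² = Mgh.
Thus h = (1+k)v₀²/(2g) = 1.667 × 8.35² / (2 × 9.81) ≈ 5.92 m.

h ≈ 5.92 m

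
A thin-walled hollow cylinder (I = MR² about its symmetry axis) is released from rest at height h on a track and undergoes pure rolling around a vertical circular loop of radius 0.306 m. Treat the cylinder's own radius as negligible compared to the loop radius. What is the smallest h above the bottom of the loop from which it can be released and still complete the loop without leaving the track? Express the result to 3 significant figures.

h_min ≈ 0.918 m

Here I = MR², so the shape factor k = I/(MR²) = 1.
At the top of the loop, the minimum-contact condition is Mg = Mv_top²/r, so v_top² = gr.
With ω = v/R, the kinetic energy at speed v is ½(1+k)Mv² = Mv².
Energy conservation from release (height h) to the top (height 2r): Mgh = Mg(2r) + M·gr.
Thus h_min = 2r + (1+k)r/2 = r(2 + 2/2) = 0.306 × 3 ≈ 0.918 m.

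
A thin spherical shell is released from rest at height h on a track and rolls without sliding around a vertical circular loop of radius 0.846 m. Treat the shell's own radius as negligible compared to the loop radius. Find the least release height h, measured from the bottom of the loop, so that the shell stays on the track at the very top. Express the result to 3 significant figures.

h_min ≈ 2.40 m

The moment of inertia is (2/3)MR², giving k ≡ I/(MR²) = 2/3.
At the top of the loop, the minimum-contact condition is Mg = Mv_top²/r, so v_top² = gr.
With ω = v/R, the kinetic energy at speed v is ½(1+k)Mv² = (5/6)Mv².
Energy conservation from release (height h) to the top (height 2r): Mgh = Mg(2r) + (5/6)M·gr.
Thus h_min = 2r + (1+k)r/2 = r(2 + 1.667/2) = 0.846 × 2.833 ≈ 2.40 m.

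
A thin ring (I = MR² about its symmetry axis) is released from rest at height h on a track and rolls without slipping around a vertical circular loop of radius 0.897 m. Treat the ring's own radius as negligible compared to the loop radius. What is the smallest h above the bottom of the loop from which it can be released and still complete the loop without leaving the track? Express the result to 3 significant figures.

h_min ≈ 2.69 m

For this body I = MR², i.e. k = I/(MR²) = 1.
At the top of the loop, the minimum-contact condition is Mg = Mv_top²/r, so v_top² = gr.
With ω = v/R, the kinetic energy at speed v is ½(1+k)Mv² = Mv².
Energy conservation from release (height h) to the top (height 2r): Mgh = Mg(2r) + M·gr.
Thus h_min = 2r + (1+k)r/2 = r(2 + 2/2) = 0.897 × 3 ≈ 2.69 m.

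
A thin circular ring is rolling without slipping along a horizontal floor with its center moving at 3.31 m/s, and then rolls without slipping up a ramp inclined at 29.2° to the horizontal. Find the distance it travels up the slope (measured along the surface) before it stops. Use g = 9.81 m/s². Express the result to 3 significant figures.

d ≈ 2.29 m

With I = MR², the ratio k = I/(MR²) is 1.
Since it rolls without slipping, ω = v/R and KE = ½Mv² + ½Iω² = ½(1+k)Mv² = Mv².
Setting this equal to Mgh gives the vertical rise h = (1+k)v₀²/(2g) = 2×3.31²/(2×9.81) = 1.117 m.
The distance along the slope is d = h/sinθ = 1.117/sin29.2° ≈ 2.29 m.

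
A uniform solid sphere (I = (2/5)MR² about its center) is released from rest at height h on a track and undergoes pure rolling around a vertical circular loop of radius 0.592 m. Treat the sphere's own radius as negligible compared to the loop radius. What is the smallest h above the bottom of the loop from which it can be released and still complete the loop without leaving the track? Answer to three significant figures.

For this body I = (2/5)MR², i.e. k = I/(MR²) = 0.4.
At the top, contact is just lost when gravity alone supplies the centripetal force: Mg = Mv_top²/r, i.e. v_top² = gr.
With ω = v/R, the kinetic energy at speed v is ½(1+k)Mv² = (7/10)Mv².
Energy conservation from release (height h) to the top (height 2r): Mgh = Mg(2r) + (7/10)M·gr.
Thus h_min = 2r + (1+k)r/2 = r(2 + 1.4/2) = 0.592 × 2.7 ≈ 1.60 m.

h_min ≈ 1.60 m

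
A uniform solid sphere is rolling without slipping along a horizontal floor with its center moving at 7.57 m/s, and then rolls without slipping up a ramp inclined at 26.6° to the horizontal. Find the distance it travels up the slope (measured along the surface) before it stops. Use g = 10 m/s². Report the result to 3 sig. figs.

d ≈ 8.96 m

With I = (2/5)MR², the ratio k = I/(MR²) is 0.4.
Since it rolls without slipping, ω = v/R and KE = ½Mv² + ½Iω² = ½(1+k)Mv² = (7/10)Mv².
Setting this equal to Mgh gives the vertical rise h = (1+k)v₀²/(2g) = 1.4×7.57²/(2×10) = 4.011 m.
Along the incline, d = h/sinθ = 4.011/sin26.6° ≈ 8.96 m.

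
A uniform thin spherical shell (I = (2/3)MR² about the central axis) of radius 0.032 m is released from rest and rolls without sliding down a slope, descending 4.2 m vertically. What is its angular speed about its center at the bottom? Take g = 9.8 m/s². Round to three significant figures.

ω ≈ 220 rad/s

For this body I = (2/3)MR², i.e. k = I/(MR²) = 2/3.
Pure rolling means v = ωR; then KE = ½Mv² + ½I(v/R)² = ½(1+k)Mv² = (5/6)Mv².
Energy conservation Mgh = ½(1+k)Mv² gives v = √(2gh/(1+k)) = √(2 × 9.8 × 4.2 / 1.667) = 7.028 m/s.
Then ω = v/R = 7.028 / 0.032 ≈ 220 rad/s.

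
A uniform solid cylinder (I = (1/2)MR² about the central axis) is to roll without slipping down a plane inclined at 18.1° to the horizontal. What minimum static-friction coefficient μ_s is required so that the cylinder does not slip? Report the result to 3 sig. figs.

Here I = (1/2)MR², so the shape factor k = I/(MR²) = 0.5.
Along the incline Mg sinθ − f = Ma, and torque about the center fR = Iα = kMR²(a/R) gives f = kMa.
These give a = g sinθ/(1+k) and the required friction f = kMg sinθ/(1+k).
The normal force is N = Mg cosθ, so μ_min = f/N = k tanθ/(1+k).
μ_min = 0.5 × tan18.1° / 1.5 ≈ 0.109.

μ_min ≈ 0.109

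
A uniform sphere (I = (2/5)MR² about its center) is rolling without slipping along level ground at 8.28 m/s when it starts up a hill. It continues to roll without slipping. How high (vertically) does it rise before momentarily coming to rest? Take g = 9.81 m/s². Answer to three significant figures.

h ≈ 4.89 m

Here I = (2/5)MR², so the shape factor k = I/(MR²) = 0.4.
Pure rolling means v = ωR; then KE = ½Mv² + ½I(v/R)² = ½(1+k)Mv² = (7/10)Mv².
At the top the kinetic energy is zero, so (7/10)Mv₀² = Mgh.
Thus h = (1+k)v₀²/(2g) = 1.4 × 8.28² / (2 × 9.81) ≈ 4.89 m.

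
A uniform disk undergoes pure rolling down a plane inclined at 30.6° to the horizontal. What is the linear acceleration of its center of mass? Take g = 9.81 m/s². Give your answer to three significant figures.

For this body I = (1/2)MR², i.e. k = I/(MR²) = 0.5.
Along the incline Mg sinθ − f = Ma, and torque about the center fR = Iα = kMR²(a/R) gives f = kMa.
Eliminating f: Mg sinθ = (1+k)Ma, so a = g sinθ/(1+k) = 9.81 × sin30.6° / 1.5 ≈ 3.33 m/s².

a ≈ 3.33 m/s²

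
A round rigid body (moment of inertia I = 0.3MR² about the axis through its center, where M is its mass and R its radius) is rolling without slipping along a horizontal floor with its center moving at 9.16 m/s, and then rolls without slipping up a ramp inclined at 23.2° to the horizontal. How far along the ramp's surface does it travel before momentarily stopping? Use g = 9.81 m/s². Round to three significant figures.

d ≈ 14.1 m

Here I = 0.3MR², so the shape factor k = I/(MR²) = 0.3.
Pure rolling means v = ωR; then KE = ½Mv² + ½I(v/R)² = ½(1+k)Mv² = (13/20)Mv².
Setting this equal to Mgh gives the vertical rise h = (1+k)v₀²/(2g) = 1.3×9.16²/(2×9.81) = 5.559 m.
The distance along the slope is d = h/sinθ = 5.559/sin23.2° ≈ 14.1 m.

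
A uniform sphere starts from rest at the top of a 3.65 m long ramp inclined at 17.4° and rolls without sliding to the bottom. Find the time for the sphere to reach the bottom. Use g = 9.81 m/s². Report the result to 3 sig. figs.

Here I = (2/5)MR², so the shape factor k = I/(MR²) = 0.4.
Translational: Mg sinθ − f = Ma. Rotational about the CM: fR = Iα = kMRa, so f = kMa.
Hence a = g sinθ/(1+k) = 9.81×sin17.4°/1.4 = 2.095 m/s².
With constant a from rest, t = √(2L/a) = √(2·3.65/2.095) ≈ 1.87 s.

t ≈ 1.87 s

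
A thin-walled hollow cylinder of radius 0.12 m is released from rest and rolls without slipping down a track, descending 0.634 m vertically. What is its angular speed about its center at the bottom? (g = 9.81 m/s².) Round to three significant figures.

Here I = MR², so the shape factor k = I/(MR²) = 1.
Rolling without slipping gives ω = v/R, so the total kinetic energy is ½Mv² + ½Iω² = ½(1+k)Mv² = Mv².
Energy conservation Mgh = ½(1+k)Mv² gives v = √(2gh/(1+k)) = √(2 × 9.81 × 0.634 / 2) = 2.494 m/s.
The angular speed follows from ω = v/R = 2.494/0.12 ≈ 20.8 rad/s.

ω ≈ 20.8 rad/s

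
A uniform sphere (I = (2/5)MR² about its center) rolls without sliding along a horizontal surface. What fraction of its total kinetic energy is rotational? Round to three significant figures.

The moment of inertia is (2/5)MR², giving k ≡ I/(MR²) = 0.4.
Since ω = v/R, the translational part is ½Mv² and the rotational part is ½I(v/R)² = ½kMv²; the total is ½(1+k)Mv².
The rotational fraction is therefore k/(1+k) = 0.4/1.4 ≈ 0.286.

fraction ≈ 0.286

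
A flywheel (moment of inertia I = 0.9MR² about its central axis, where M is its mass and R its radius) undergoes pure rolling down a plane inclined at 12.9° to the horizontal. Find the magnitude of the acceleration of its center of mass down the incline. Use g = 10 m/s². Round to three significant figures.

The moment of inertia is 0.9MR², giving k ≡ I/(MR²) = 0.9.
Translational: Mg sinθ − f = Ma. Rotational about the CM: fR = Iα = kMRa, so f = kMa.
Eliminating f: Mg sinθ = (1+k)Ma, so a = g sinθ/(1+k) = 10 × sin12.9° / 1.9 ≈ 1.18 m/s².

a ≈ 1.18 m/s²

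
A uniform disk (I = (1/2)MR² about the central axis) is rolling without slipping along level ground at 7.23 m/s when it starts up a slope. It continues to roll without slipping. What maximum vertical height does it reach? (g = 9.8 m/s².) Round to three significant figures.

Here I = (1/2)MR², so the shape factor k = I/(MR²) = 0.5.
The rolling condition ω = v/R makes the rotational term ½I(v/R)² = ½kMv², so KE_total = ½(1+k)Mv² = (3/4)Mv².
At the top the kinetic energy is zero, so (3/4)Mv₀² = Mgh.
Thus h = (1+k)v₀²/(2g) = 1.5 × 7.23² / (2 × 9.8) ≈ 4.00 m.

h ≈ 4.00 m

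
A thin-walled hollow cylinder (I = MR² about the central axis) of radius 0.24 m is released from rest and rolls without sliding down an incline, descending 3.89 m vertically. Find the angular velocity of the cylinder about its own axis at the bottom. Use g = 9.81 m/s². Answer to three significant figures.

With I = MR², the ratio k = I/(MR²) is 1.
Rolling without slipping gives ω = v/R, so the total kinetic energy is ½Mv² + ½Iω² = ½(1+k)Mv² = Mv².
Energy conservation Mgh = ½(1+k)Mv² gives v = √(2gh/(1+k)) = √(2 × 9.81 × 3.89 / 2) = 6.177 m/s.
The angular speed follows from ω = v/R = 6.177/0.24 ≈ 25.7 rad/s.

ω ≈ 25.7 rad/s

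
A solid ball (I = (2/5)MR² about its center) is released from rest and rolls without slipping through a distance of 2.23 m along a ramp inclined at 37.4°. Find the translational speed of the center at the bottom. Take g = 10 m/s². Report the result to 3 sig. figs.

For this body I = (2/5)MR², i.e. k = I/(MR²) = 0.4.
Rolling without slipping gives ω = v/R, so the total kinetic energy is ½Mv² + ½Iω² = ½(1+k)Mv² = (7/10)Mv².
The vertical drop is h = L sinθ = 2.23 × sin37.4° = 1.354 m.
Energy conservation: Mgh = (7/10)Mv², so v = √(2gh/(1+k)) = √(2 × 10 × 1.354 / 1.4) ≈ 4.40 m/s.

v ≈ 4.40 m/s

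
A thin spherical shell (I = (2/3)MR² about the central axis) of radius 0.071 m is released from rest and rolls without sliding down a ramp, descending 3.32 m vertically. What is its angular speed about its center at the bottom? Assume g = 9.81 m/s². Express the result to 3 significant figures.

ω ≈ 88.1 rad/s

The moment of inertia is (2/3)MR², giving k ≡ I/(MR²) = 2/3.
Pure rolling means v = ωR; then KE = ½Mv² + ½I(v/R)² = ½(1+k)Mv² = (5/6)Mv².
Energy conservation Mgh = ½(1+k)Mv² gives v = √(2gh/(1+k)) = √(2 × 9.81 × 3.32 / 1.667) = 6.252 m/s.
Then ω = v/R = 6.252 / 0.071 ≈ 88.1 rad/s.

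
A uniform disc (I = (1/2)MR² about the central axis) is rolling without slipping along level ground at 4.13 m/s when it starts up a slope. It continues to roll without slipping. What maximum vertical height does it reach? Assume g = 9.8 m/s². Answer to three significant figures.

h ≈ 1.31 m

Here I = (1/2)MR², so the shape factor k = I/(MR²) = 0.5.
Since it rolls without slipping, ω = v/R and KE = ½Mv² + ½Iω² = ½(1+k)Mv² = (3/4)Mv².
At the top the kinetic energy is zero, so (3/4)Mv₀² = Mgh.
Thus h = (1+k)v₀²/(2g) = 1.5 × 4.13² / (2 × 9.8) ≈ 1.31 m.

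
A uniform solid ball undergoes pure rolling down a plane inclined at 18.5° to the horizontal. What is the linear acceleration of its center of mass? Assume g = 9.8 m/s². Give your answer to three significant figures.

For this body I = (2/5)MR², i.e. k = I/(MR²) = 0.4.
Translational: Mg sinθ − f = Ma. Rotational about the CM: fR = Iα = kMRa, so f = kMa.
Eliminating f: Mg sinθ = (1+k)Ma, so a = g sinθ/(1+k) = 9.8 × sin18.5° / 1.4 ≈ 2.22 m/s².

a ≈ 2.22 m/s²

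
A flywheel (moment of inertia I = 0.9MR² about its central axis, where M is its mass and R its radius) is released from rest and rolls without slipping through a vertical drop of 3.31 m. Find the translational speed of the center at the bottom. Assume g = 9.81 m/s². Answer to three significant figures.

v ≈ 5.85 m/s

With I = 0.9MR², the ratio k = I/(MR²) is 0.9.
The rolling condition ω = v/R makes the rotational term ½I(v/R)² = ½kMv², so KE_total = ½(1+k)Mv² = (19/20)Mv².
Energy conservation: Mgh = (19/20)Mv², so v = √(2gh/(1+k)) = √(2 × 9.81 × 3.31 / 1.9) ≈ 5.85 m/s.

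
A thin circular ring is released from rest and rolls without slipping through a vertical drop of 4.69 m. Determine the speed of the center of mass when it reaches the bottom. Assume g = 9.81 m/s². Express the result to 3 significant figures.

The moment of inertia is MR², giving k ≡ I/(MR²) = 1.
Rolling without slipping gives ω = v/R, so the total kinetic energy is ½Mv² + ½Iω² = ½(1+k)Mv² = Mv².
Setting Mgh = Mv² gives v = √(2gh/(1+k)) = √(2·9.81·4.69/2) ≈ 6.78 m/s.

v ≈ 6.78 m/s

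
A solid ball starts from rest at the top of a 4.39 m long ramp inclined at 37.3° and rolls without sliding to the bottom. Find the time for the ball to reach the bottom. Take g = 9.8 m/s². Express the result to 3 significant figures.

Here I = (2/5)MR², so the shape factor k = I/(MR²) = 0.4.
Newton's second law down the slope: Mg sinθ − f = Ma. The torque equation fR = Iα (with α = a/R) gives f = kMa.
Hence a = g sinθ/(1+k) = 9.8×sin37.3°/1.4 = 4.242 m/s².
Starting from rest, L = ½at², so t = √(2L/a) = √(2×4.39/4.242) ≈ 1.44 s.

t ≈ 1.44 s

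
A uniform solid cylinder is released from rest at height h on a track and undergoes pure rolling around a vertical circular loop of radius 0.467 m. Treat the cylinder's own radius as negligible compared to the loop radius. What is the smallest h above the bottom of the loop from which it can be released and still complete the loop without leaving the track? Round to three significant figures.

With I = (1/2)MR², the ratio k = I/(MR²) is 0.5.
At the top, contact is just lost when gravity alone supplies the centripetal force: Mg = Mv_top²/r, i.e. v_top² = gr.
With ω = v/R, the kinetic energy at speed v is ½(1+k)Mv² = (3/4)Mv².
Energy conservation from release (height h) to the top (height 2r): Mgh = Mg(2r) + (3/4)M·gr.
Thus h_min = 2r + (1+k)r/2 = r(2 + 1.5/2) = 0.467 × 2.75 ≈ 1.28 m.

h_min ≈ 1.28 m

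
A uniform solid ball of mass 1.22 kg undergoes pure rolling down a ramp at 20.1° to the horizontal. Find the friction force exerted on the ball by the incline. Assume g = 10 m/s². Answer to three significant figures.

With I = (2/5)MR², the ratio k = I/(MR²) is 0.4.
Translational: Mg sinθ − f = Ma. Rotational about the CM: fR = Iα = kMRa, so f = kMa.
Combining, a = g sinθ/(1+k) and f = kMa = kMg sinθ/(1+k).
f = 0.4 × 1.22 × 10 × sin20.1° / 1.4 ≈ 1.20 N.

f ≈ 1.20 N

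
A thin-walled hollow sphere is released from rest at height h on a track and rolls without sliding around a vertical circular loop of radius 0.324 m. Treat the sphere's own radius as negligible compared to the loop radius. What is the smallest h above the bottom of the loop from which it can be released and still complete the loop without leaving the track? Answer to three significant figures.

For this body I = (2/3)MR², i.e. k = I/(MR²) = 2/3.
At the top of the loop, the minimum-contact condition is Mg = Mv_top²/r, so v_top² = gr.
With ω = v/R, the kinetic energy at speed v is ½(1+k)Mv² = (5/6)Mv².
Energy conservation from release (height h) to the top (height 2r): Mgh = Mg(2r) + (5/6)M·gr.
Thus h_min = 2r + (1+k)r/2 = r(2 + 1.667/2) = 0.324 × 2.833 ≈ 0.918 m.

h_min ≈ 0.918 m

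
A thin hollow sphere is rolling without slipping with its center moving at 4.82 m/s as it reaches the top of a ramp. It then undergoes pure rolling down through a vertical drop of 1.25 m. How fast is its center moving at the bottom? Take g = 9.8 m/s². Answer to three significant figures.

The moment of inertia is (2/3)MR², giving k ≡ I/(MR²) = 2/3.
Rolling without slipping gives ω = v/R, so the total kinetic energy is ½Mv² + ½Iω² = ½(1+k)Mv² = (5/6)Mv².
Energy conservation: (5/6)Mv₀² + Mgh = (5/6)Mv², so v² = v₀² + 2gh/(1+k).
v = √(4.82² + 2×9.8×1.25/1.667) = √37.93 ≈ 6.16 m/s.

v ≈ 6.16 m/s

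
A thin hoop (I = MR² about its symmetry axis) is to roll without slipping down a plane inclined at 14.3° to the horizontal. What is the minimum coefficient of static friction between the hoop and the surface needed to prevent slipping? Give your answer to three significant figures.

μ_min ≈ 0.127

The moment of inertia is MR², giving k ≡ I/(MR²) = 1.
Translational: Mg sinθ − f = Ma. Rotational about the CM: fR = Iα = kMRa, so f = kMa.
These give a = g sinθ/(1+k) and the required friction f = kMg sinθ/(1+k).
With N = Mg cosθ, the no-slip condition f ≤ μN gives μ_min = f/N = k tanθ/(1+k).
μ_min = 1 × tan14.3° / 2 ≈ 0.127.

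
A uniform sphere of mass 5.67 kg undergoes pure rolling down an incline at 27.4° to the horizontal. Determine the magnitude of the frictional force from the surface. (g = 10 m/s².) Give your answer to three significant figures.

The moment of inertia is (2/5)MR², giving k ≡ I/(MR²) = 0.4.
Newton's second law down the slope: Mg sinθ − f = Ma. The torque equation fR = Iα (with α = a/R) gives f = kMa.
Combining, a = g sinθ/(1+k) and f = kMa = kMg sinθ/(1+k).
f = 0.4 × 5.67 × 10 × sin27.4° / 1.4 ≈ 7.46 N.

f ≈ 7.46 N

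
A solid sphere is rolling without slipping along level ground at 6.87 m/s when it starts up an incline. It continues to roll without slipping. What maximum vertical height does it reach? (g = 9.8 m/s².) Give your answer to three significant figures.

Here I = (2/5)MR², so the shape factor k = I/(MR²) = 0.4.
Since it rolls without slipping, ω = v/R and KE = ½Mv² + ½Iω² = ½(1+k)Mv² = (7/10)Mv².
At the top the kinetic energy is zero, so (7/10)Mv₀² = Mgh.
Thus h = (1+k)v₀²/(2g) = 1.4 × 6.87² / (2 × 9.8) ≈ 3.37 m.

h ≈ 3.37 m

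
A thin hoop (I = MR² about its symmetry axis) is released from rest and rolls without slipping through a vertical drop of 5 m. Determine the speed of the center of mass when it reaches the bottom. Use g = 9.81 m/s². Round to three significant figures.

v ≈ 7.00 m/s

For this body I = MR², i.e. k = I/(MR²) = 1.
The rolling condition ω = v/R makes the rotational term ½I(v/R)² = ½kMv², so KE_total = ½(1+k)Mv² = Mv².
Setting Mgh = Mv² gives v = √(2gh/(1+k)) = √(2·9.81·5/2) ≈ 7.00 m/s.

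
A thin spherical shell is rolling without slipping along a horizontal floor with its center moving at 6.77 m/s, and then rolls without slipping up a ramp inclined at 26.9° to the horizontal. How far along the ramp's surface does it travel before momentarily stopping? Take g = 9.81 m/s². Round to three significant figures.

Here I = (2/3)MR², so the shape factor k = I/(MR²) = 2/3.
Pure rolling means v = ωR; then KE = ½Mv² + ½I(v/R)² = ½(1+k)Mv² = (5/6)Mv².
Setting this equal to Mgh gives the vertical rise h = (1+k)v₀²/(2g) = 1.667×6.77²/(2×9.81) = 3.893 m.
The distance along the slope is d = h/sinθ = 3.893/sin26.9° ≈ 8.61 m.

d ≈ 8.61 m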